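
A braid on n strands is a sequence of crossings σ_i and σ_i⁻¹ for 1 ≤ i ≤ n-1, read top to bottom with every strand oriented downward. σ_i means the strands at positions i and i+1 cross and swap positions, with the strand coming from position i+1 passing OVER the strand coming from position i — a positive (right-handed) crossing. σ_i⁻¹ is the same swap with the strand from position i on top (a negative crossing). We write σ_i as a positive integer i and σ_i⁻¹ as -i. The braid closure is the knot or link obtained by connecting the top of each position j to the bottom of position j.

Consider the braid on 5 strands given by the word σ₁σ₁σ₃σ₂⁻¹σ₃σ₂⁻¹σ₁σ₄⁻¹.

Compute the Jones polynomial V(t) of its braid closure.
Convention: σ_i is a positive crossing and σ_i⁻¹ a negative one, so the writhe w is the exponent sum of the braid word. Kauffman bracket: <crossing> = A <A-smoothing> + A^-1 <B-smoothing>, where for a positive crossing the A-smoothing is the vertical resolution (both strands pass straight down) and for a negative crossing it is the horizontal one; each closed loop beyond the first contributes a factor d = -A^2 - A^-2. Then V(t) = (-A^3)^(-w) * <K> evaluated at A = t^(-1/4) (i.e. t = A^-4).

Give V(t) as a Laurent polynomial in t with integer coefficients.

-t^6 + 2*t^5 - 2*t^4 + 3*t^3 - 3*t^2 + 2*t - 1 + t^-1

Derivation:
The presented braid s1 s1 s3 s2^-1 s3 s2^-1 s1 s4^-1 on 5 strands reduces by inverse Markov moves (closure unchanged at each step):
  Destabilize: the word has the form β·s4^-1 where s4^-1 occurs only as the final letter (β ∈ B_4); drop it and the last strand → 4 strands.
Reduced to β = s1 s1 s3 s2^-1 s3 s2^-1 s1 on 4 strands, 7 crossings.
Compute on β:
Braid: s1 s1 s3 s2^-1 s3 s2^-1 s1 on 4 strands, 7 crossings.
Writhe w = (#positive) - (#negative) = 5 - 2 = 3.
Computing the Kauffman bracket via state sum. There are 2^7 = 128 states.
For each crossing: s=0 is the vertical smoothing, s=1 horizontal. Crossing k contributes A^(sign_k * (1 - 2*s_k)); loop factor d = -A^2 - A^-2.
Tabulate the states by total A-exponent and number of loops L (A-exp: L × count):
  A^7: L=4 ×1
  A^5: L=3 ×7
  A^3: L=2 ×17, L=4 ×4
  A^1: L=1 ×15, L=3 ×19, L=5 ×1
  A^-1: L=2 ×27, L=4 ×8
  A^-3: L=3 ×20, L=5 ×1
  A^-5: L=4 ×7
  A^-7: L=5 ×1
Each group contributes A^e * Σ count * d^(L-1):
Powers of d = -A^2 - A^-2: d^2 = A^4 + 2 + A^-4; d^3 = -A^6 - 3*A^2 - 3*A^-2 - A^-6; d^4 = A^8 + 4*A^4 + 6 + 4*A^-4 + A^-8.
  A^7 * (d^3) = -A^13 - 3*A^9 - 3*A^5 - A
  A^5 * (7*d^2) = 7*A^9 + 14*A^5 + 7*A
  A^3 * (17*d + 4*d^3) = -4*A^9 - 29*A^5 - 29*A - 4*A^-3
  A^1 * (15 + 19*d^2 + d^4) = A^9 + 23*A^5 + 59*A + 23*A^-3 + A^-7
  A^-1 * (27*d + 8*d^3) = -8*A^5 - 51*A - 51*A^-3 - 8*A^-7
  A^-3 * (20*d^2 + d^4) = A^5 + 24*A + 46*A^-3 + 24*A^-7 + A^-11
  A^-5 * (7*d^3) = -7*A - 21*A^-3 - 21*A^-7 - 7*A^-11
  A^-7 * (d^4) = A + 4*A^-3 + 6*A^-7 + 4*A^-11 + A^-15
Summing the groups: <K> = -A^13 + A^9 - 2*A^5 + 3*A - 3*A^-3 + 2*A^-7 - 2*A^-11 + A^-15
Normalise by the writhe: (-A^3)^(-w) = (-A^3)^(-3) = -A^-9, so f(A) = -A^-9 * <K> = A^4 - 1 + 2*A^-4 - 3*A^-8 + 3*A^-12 - 2*A^-16 + 2*A^-20 - A^-24.
Substitute A = t^(-1/4), i.e. A^e → t^(-e/4): V(t) = -t^6 + 2*t^5 - 2*t^4 + 3*t^3 - 3*t^2 + 2*t - 1 + t^-1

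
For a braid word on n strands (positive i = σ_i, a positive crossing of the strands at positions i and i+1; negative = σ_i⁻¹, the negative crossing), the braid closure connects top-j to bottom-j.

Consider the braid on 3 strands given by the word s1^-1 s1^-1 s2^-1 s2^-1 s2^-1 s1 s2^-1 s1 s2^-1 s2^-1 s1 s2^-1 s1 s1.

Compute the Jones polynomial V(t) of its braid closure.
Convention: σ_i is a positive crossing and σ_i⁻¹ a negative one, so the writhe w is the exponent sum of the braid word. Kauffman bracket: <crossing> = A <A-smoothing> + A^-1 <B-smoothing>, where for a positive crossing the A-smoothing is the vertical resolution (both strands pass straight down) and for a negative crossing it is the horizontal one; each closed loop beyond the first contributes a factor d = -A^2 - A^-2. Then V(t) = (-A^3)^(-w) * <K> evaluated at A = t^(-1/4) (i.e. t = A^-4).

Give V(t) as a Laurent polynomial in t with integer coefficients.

The presented braid s1^-1 s1^-1 s2^-1 s2^-1 s2^-1 s1 s2^-1 s1 s2^-1 s2^-1 s1 s2^-1 s1 s1 on 3 strands reduces by inverse Markov moves (closure unchanged at each step):
  Deconjugate: the word is γ·β·γ⁻¹ with γ = s1^-1 s1^-1 (prefix) and γ⁻¹ = s1 s1 (suffix); strip both.
Reduced to β = s2^-1 s2^-1 s2^-1 s1 s2^-1 s1 s2^-1 s2^-1 s1 s2^-1 on 3 strands, 10 crossings.
Compute on β:
Braid: s2^-1 s2^-1 s2^-1 s1 s2^-1 s1 s2^-1 s2^-1 s1 s2^-1 on 3 strands, 10 crossings.
Writhe w = (#positive) - (#negative) = 3 - 7 = -4.
Computing the Kauffman bracket via state sum. There are 2^10 = 1024 states.
Smooth each crossing (0=||, 1=⌣⌢); contribution A^(Σ sign_k(1-2s_k)) * d^(L-1).
Tabulate the states by total A-exponent and number of loops L (A-exp: L × count):
  A^10: L=8 ×1
  A^8: L=7 ×10
  A^6: L=6 ×45
  A^4: L=5 ×119, L=7 ×1
  A^2: L=4 ×202, L=6 ×8
  A^0: L=3 ×224, L=5 ×28
  A^-2: L=2 ×156, L=4 ×53, L=6 ×1
  A^-4: L=1 ×57, L=3 ×59, L=5 ×4
  A^-6: L=2 ×38, L=4 ×7
  A^-8: L=3 ×10
  A^-10: L=4 ×1
Each group contributes A^e * Σ count * d^(L-1):
Powers of d = -A^2 - A^-2: d^2 = A^4 + 2 + A^-4; d^3 = -A^6 - 3*A^2 - 3*A^-2 - A^-6; d^4 = A^8 + 4*A^4 + 6 + 4*A^-4 + A^-8; d^5 = -A^10 - 5*A^6 - 10*A^2 - 10*A^-2 - 5*A^-6 - A^-10; d^6 = A^12 + 6*A^8 + 15*A^4 + 20 + 15*A^-4 + 6*A^-8 + A^-12; d^7 = -A^14 - 7*A^10 - 21*A^6 - 35*A^2 - 35*A^-2 - 21*A^-6 - 7*A^-10 - A^-14.
  A^10 * (d^7) = -A^24 - 7*A^20 - 21*A^16 - 35*A^12 - 35*A^8 - 21*A^4 - 7 - A^-4
  A^8 * (10*d^6) = 10*A^20 + 60*A^16 + 150*A^12 + 200*A^8 + 150*A^4 + 60 + 10*A^-4
  A^6 * (45*d^5) = -45*A^16 - 225*A^12 - 450*A^8 - 450*A^4 - 225 - 45*A^-4
  A^4 * (119*d^4 + d^6) = A^16 + 125*A^12 + 491*A^8 + 734*A^4 + 491 + 125*A^-4 + A^-8
  A^2 * (202*d^3 + 8*d^5) = -8*A^12 - 242*A^8 - 686*A^4 - 686 - 242*A^-4 - 8*A^-8
  A^0 * (224*d^2 + 28*d^4) = 28*A^8 + 336*A^4 + 616 + 336*A^-4 + 28*A^-8
  A^-2 * (156*d + 53*d^3 + d^5) = -A^8 - 58*A^4 - 325 - 325*A^-4 - 58*A^-8 - A^-12
  A^-4 * (57 + 59*d^2 + 4*d^4) = 4*A^4 + 75 + 199*A^-4 + 75*A^-8 + 4*A^-12
  A^-6 * (38*d + 7*d^3) = -7 - 59*A^-4 - 59*A^-8 - 7*A^-12
  A^-8 * (10*d^2) = 10*A^-4 + 20*A^-8 + 10*A^-12
  A^-10 * (d^3) = -A^-4 - 3*A^-8 - 3*A^-12 - A^-16
Summing the groups: <K> = -A^24 + 3*A^20 - 5*A^16 + 7*A^12 - 9*A^8 + 9*A^4 - 8 + 7*A^-4 - 4*A^-8 + 3*A^-12 - A^-16
Normalise by the writhe: (-A^3)^(-w) = (-A^3)^(4) = A^12, so f(A) = A^12 * <K> = -A^36 + 3*A^32 - 5*A^28 + 7*A^24 - 9*A^20 + 9*A^16 - 8*A^12 + 7*A^8 - 4*A^4 + 3 - A^-4.
Substitute A = t^(-1/4), i.e. A^e → t^(-e/4): V(t) = -t + 3 - 4*t^-1 + 7*t^-2 - 8*t^-3 + 9*t^-4 - 9*t^-5 + 7*t^-6 - 5*t^-7 + 3*t^-8 - t^-9

Answer: -t + 3 - 4*t^-1 + 7*t^-2 - 8*t^-3 + 9*t^-4 - 9*t^-5 + 7*t^-6 - 5*t^-7 + 3*t^-8 - t^-9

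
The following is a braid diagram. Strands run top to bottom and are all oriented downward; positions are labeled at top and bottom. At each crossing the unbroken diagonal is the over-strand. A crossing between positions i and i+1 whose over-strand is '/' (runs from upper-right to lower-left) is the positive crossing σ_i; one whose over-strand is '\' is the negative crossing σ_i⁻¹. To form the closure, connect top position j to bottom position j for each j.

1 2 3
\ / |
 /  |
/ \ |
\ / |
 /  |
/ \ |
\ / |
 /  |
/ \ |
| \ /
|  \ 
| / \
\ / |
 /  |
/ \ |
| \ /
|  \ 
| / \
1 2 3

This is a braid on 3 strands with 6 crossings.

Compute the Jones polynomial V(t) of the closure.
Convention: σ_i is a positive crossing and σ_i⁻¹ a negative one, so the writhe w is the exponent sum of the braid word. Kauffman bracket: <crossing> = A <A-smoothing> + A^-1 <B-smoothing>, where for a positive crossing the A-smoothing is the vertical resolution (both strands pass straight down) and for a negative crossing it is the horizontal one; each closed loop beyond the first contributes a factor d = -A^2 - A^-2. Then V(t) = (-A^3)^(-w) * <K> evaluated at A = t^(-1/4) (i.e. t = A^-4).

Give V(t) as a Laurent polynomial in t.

Reading the diagram top to bottom ('/'-over between positions i,i+1 = s_i, '\'-over = s_i^-1): braid word = s1 s1 s1 s2^-1 s1 s2^-1.
Braid: s1 s1 s1 s2^-1 s1 s2^-1 on 3 strands, 6 crossings.
Writhe w = (#positive) - (#negative) = 4 - 2 = 2.
Enumerate smoothing states for the bracket polynomial. There are 2^6 = 64 states.
For each crossing: s=0 is the vertical smoothing, s=1 horizontal. Crossing k contributes A^(sign_k * (1 - 2*s_k)); loop factor d = -A^2 - A^-2.
Tabulate the states by total A-exponent and number of loops L (A-exp: L × count):
  A^6: L=3 ×1
  A^4: L=2 ×6
  A^2: L=1 ×11, L=3 ×4
  A^0: L=2 ×19, L=4 ×1
  A^-2: L=3 ×15
  A^-4: L=4 ×6
  A^-6: L=5 ×1
Each group contributes A^e * Σ count * d^(L-1):
Powers of d = -A^2 - A^-2: d^2 = A^4 + 2 + A^-4; d^3 = -A^6 - 3*A^2 - 3*A^-2 - A^-6; d^4 = A^8 + 4*A^4 + 6 + 4*A^-4 + A^-8.
  A^6 * (d^2) = A^10 + 2*A^6 + A^2
  A^4 * (6*d) = -6*A^6 - 6*A^2
  A^2 * (11 + 4*d^2) = 4*A^6 + 19*A^2 + 4*A^-2
  A^0 * (19*d + d^3) = -A^6 - 22*A^2 - 22*A^-2 - A^-6
  A^-2 * (15*d^2) = 15*A^2 + 30*A^-2 + 15*A^-6
  A^-4 * (6*d^3) = -6*A^2 - 18*A^-2 - 18*A^-6 - 6*A^-10
  A^-6 * (d^4) = A^2 + 4*A^-2 + 6*A^-6 + 4*A^-10 + A^-14
Summing the groups: <K> = A^10 - A^6 + 2*A^2 - 2*A^-2 + 2*A^-6 - 2*A^-10 + A^-14
Normalise by the writhe: (-A^3)^(-w) = (-A^3)^(-2) = A^-6, so f(A) = A^-6 * <K> = A^4 - 1 + 2*A^-4 - 2*A^-8 + 2*A^-12 - 2*A^-16 + A^-20.
Substitute A = t^(-1/4), i.e. A^e → t^(-e/4): V(t) = t^5 - 2*t^4 + 2*t^3 - 2*t^2 + 2*t - 1 + t^-1

Answer: t^5 - 2*t^4 + 2*t^3 - 2*t^2 + 2*t - 1 + t^-1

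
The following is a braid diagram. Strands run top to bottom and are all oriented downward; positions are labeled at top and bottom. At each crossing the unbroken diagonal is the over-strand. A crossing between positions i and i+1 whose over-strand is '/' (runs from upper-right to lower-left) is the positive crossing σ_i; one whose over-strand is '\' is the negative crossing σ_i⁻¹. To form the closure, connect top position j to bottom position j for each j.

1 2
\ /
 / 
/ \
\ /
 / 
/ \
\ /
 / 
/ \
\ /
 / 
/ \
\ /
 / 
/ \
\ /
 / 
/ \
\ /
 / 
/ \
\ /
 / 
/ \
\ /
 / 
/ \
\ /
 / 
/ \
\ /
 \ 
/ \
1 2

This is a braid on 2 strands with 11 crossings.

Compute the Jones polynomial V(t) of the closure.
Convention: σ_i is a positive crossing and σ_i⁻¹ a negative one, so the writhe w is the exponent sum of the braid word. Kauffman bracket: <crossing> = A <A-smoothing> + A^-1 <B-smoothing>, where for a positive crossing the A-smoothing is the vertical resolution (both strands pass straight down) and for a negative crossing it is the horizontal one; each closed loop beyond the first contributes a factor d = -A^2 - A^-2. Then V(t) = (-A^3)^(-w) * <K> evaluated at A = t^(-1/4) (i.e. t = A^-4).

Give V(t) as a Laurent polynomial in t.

-t^13 + t^12 - t^11 + t^10 - t^9 + t^8 - t^7 + t^6 + t^4

Derivation:
Reading the diagram top to bottom ('/'-over between positions i,i+1 = s_i, '\'-over = s_i^-1): braid word = s1 s1 s1 s1 s1 s1 s1 s1 s1 s1 s1^-1.
The presented braid s1 s1 s1 s1 s1 s1 s1 s1 s1 s1 s1^-1 on 2 strands reduces by inverse Markov moves (closure unchanged at each step):
  Deconjugate: the word is γ·β·γ⁻¹ with γ = s1 (prefix) and γ⁻¹ = s1^-1 (suffix); strip both.
Reduced to β = s1 s1 s1 s1 s1 s1 s1 s1 s1 on 2 strands, 9 crossings.
Compute on β:
Braid: s1 s1 s1 s1 s1 s1 s1 s1 s1 on 2 strands, 9 crossings.
Writhe w = (#positive) - (#negative) = 9 - 0 = 9.
Computing the Kauffman bracket via state sum. There are 2^9 = 512 states.
Smooth each crossing (0=||, 1=⌣⌢); contribution A^(Σ sign_k(1-2s_k)) * d^(L-1).
Tabulate the states by total A-exponent and number of loops L (A-exp: L × count):
  A^9: L=2 ×1
  A^7: L=1 ×9
  A^5: L=2 ×36
  A^3: L=3 ×84
  A^1: L=4 ×126
  A^-1: L=5 ×126
  A^-3: L=6 ×84
  A^-5: L=7 ×36
  A^-7: L=8 ×9
  A^-9: L=9 ×1
Each group contributes A^e * Σ count * d^(L-1):
Powers of d = -A^2 - A^-2: d^2 = A^4 + 2 + A^-4; d^3 = -A^6 - 3*A^2 - 3*A^-2 - A^-6; d^4 = A^8 + 4*A^4 + 6 + 4*A^-4 + A^-8; d^5 = -A^10 - 5*A^6 - 10*A^2 - 10*A^-2 - 5*A^-6 - A^-10; d^6 = A^12 + 6*A^8 + 15*A^4 + 20 + 15*A^-4 + 6*A^-8 + A^-12; d^7 = -A^14 - 7*A^10 - 21*A^6 - 35*A^2 - 35*A^-2 - 21*A^-6 - 7*A^-10 - A^-14; d^8 = A^16 + 8*A^12 + 28*A^8 + 56*A^4 + 70 + 56*A^-4 + 28*A^-8 + 8*A^-12 + A^-16.
  A^9 * (d) = -A^11 - A^7
  A^7 * (9) = 9*A^7
  A^5 * (36*d) = -36*A^7 - 36*A^3
  A^3 * (84*d^2) = 84*A^7 + 168*A^3 + 84*A^-1
  A^1 * (126*d^3) = -126*A^7 - 378*A^3 - 378*A^-1 - 126*A^-5
  A^-1 * (126*d^4) = 126*A^7 + 504*A^3 + 756*A^-1 + 504*A^-5 + 126*A^-9
  A^-3 * (84*d^5) = -84*A^7 - 420*A^3 - 840*A^-1 - 840*A^-5 - 420*A^-9 - 84*A^-13
  A^-5 * (36*d^6) = 36*A^7 + 216*A^3 + 540*A^-1 + 720*A^-5 + 540*A^-9 + 216*A^-13 + 36*A^-17
  A^-7 * (9*d^7) = -9*A^7 - 63*A^3 - 189*A^-1 - 315*A^-5 - 315*A^-9 - 189*A^-13 - 63*A^-17 - 9*A^-21
  A^-9 * (d^8) = A^7 + 8*A^3 + 28*A^-1 + 56*A^-5 + 70*A^-9 + 56*A^-13 + 28*A^-17 + 8*A^-21 + A^-25
Summing the groups: <K> = -A^11 - A^3 + A^-1 - A^-5 + A^-9 - A^-13 + A^-17 - A^-21 + A^-25
Normalise by the writhe: (-A^3)^(-w) = (-A^3)^(-9) = -A^-27, so f(A) = -A^-27 * <K> = A^-16 + A^-24 - A^-28 + A^-32 - A^-36 + A^-40 - A^-44 + A^-48 - A^-52.
Substitute A = t^(-1/4), i.e. A^e → t^(-e/4): V(t) = -t^13 + t^12 - t^11 + t^10 - t^9 + t^8 - t^7 + t^6 + t^4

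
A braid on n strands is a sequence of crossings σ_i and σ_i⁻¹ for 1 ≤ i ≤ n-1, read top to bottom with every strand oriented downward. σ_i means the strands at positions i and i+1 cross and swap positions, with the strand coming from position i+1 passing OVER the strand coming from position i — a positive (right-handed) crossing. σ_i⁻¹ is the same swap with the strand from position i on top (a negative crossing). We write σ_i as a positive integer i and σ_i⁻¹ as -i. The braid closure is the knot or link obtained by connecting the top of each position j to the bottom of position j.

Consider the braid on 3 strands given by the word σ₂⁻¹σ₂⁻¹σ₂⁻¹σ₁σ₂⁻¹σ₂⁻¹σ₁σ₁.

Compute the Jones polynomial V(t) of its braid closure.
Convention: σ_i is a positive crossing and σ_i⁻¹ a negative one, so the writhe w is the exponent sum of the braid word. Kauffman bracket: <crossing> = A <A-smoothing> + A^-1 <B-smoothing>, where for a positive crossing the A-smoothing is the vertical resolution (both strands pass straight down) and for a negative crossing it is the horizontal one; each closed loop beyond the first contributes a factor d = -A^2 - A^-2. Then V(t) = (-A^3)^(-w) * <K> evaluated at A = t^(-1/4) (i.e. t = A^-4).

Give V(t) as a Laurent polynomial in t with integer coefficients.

-t^2 + 2*t - 3 + 5*t^-1 - 4*t^-2 + 5*t^-3 - 4*t^-4 + 2*t^-5 - t^-6

Derivation:
Braid: s2^-1 s2^-1 s2^-1 s1 s2^-1 s2^-1 s1 s1 on 3 strands, 8 crossings.
Writhe w = (#positive) - (#negative) = 3 - 5 = -2.
State-sum expansion of <K>. There are 2^8 = 256 states.
Each crossing splits two ways (0=vertical, 1=horizontal). The state's weight is A^(#A-smoothings - #B-smoothings) * d^(loops - 1).
Tabulate the states by total A-exponent and number of loops L (A-exp: L × count):
  A^8: L=6 ×1
  A^6: L=5 ×8
  A^4: L=4 ×27, L=6 ×1
  A^2: L=3 ×50, L=5 ×6
  A^0: L=2 ×53, L=4 ×17
  A^-2: L=1 ×27, L=3 ×28, L=5 ×1
  A^-4: L=2 ×24, L=4 ×4
  A^-6: L=3 ×8
  A^-8: L=4 ×1
Each group contributes A^e * Σ count * d^(L-1):
Powers of d = -A^2 - A^-2: d^2 = A^4 + 2 + A^-4; d^3 = -A^6 - 3*A^2 - 3*A^-2 - A^-6; d^4 = A^8 + 4*A^4 + 6 + 4*A^-4 + A^-8; d^5 = -A^10 - 5*A^6 - 10*A^2 - 10*A^-2 - 5*A^-6 - A^-10.
  A^8 * (d^5) = -A^18 - 5*A^14 - 10*A^10 - 10*A^6 - 5*A^2 - A^-2
  A^6 * (8*d^4) = 8*A^14 + 32*A^10 + 48*A^6 + 32*A^2 + 8*A^-2
  A^4 * (27*d^3 + d^5) = -A^14 - 32*A^10 - 91*A^6 - 91*A^2 - 32*A^-2 - A^-6
  A^2 * (50*d^2 + 6*d^4) = 6*A^10 + 74*A^6 + 136*A^2 + 74*A^-2 + 6*A^-6
  A^0 * (53*d + 17*d^3) = -17*A^6 - 104*A^2 - 104*A^-2 - 17*A^-6
  A^-2 * (27 + 28*d^2 + d^4) = A^6 + 32*A^2 + 89*A^-2 + 32*A^-6 + A^-10
  A^-4 * (24*d + 4*d^3) = -4*A^2 - 36*A^-2 - 36*A^-6 - 4*A^-10
  A^-6 * (8*d^2) = 8*A^-2 + 16*A^-6 + 8*A^-10
  A^-8 * (d^3) = -A^-2 - 3*A^-6 - 3*A^-10 - A^-14
Summing the groups: <K> = -A^18 + 2*A^14 - 4*A^10 + 5*A^6 - 4*A^2 + 5*A^-2 - 3*A^-6 + 2*A^-10 - A^-14
Normalise by the writhe: (-A^3)^(-w) = (-A^3)^(2) = A^6, so f(A) = A^6 * <K> = -A^24 + 2*A^20 - 4*A^16 + 5*A^12 - 4*A^8 + 5*A^4 - 3 + 2*A^-4 - A^-8.
Substitute A = t^(-1/4), i.e. A^e → t^(-e/4): V(t) = -t^2 + 2*t - 3 + 5*t^-1 - 4*t^-2 + 5*t^-3 - 4*t^-4 + 2*t^-5 - t^-6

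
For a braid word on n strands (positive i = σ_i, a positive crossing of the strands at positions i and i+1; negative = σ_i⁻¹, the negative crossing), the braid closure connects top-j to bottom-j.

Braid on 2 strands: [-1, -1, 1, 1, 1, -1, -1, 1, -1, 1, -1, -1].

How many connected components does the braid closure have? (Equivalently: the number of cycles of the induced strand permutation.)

2

Derivation:
Track the strand permutation on 2 strands, starting from identity.
  step 1: s1^-1 swaps positions 1,2 -> [2 1]
  step 2: s1^-1 swaps positions 1,2 -> [1 2]
  step 3: s1 swaps positions 1,2 -> [2 1]
  step 4: s1 swaps positions 1,2 -> [1 2]
  step 5: s1 swaps positions 1,2 -> [2 1]
  step 6: s1^-1 swaps positions 1,2 -> [1 2]
  step 7: s1^-1 swaps positions 1,2 -> [2 1]
  step 8: s1 swaps positions 1,2 -> [1 2]
  step 9: s1^-1 swaps positions 1,2 -> [2 1]
  step 10: s1 swaps positions 1,2 -> [1 2]
  step 11: s1^-1 swaps positions 1,2 -> [2 1]
  step 12: s1^-1 swaps positions 1,2 -> [1 2]
Final permutation (position -> original strand): [1 2]
Closure components = cycle count of this permutation = 2.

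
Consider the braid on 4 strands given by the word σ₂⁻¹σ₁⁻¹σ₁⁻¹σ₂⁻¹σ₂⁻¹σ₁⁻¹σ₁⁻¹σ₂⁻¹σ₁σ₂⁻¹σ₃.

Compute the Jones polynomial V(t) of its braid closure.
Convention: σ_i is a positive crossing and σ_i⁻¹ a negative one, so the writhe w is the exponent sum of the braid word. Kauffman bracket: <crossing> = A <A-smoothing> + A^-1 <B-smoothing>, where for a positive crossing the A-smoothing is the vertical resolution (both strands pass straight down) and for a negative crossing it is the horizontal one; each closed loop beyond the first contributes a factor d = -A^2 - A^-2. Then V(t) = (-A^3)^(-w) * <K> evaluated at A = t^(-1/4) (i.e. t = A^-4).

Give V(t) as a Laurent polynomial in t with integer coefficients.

t^-3 + t^-6 - t^-7 + t^-8 - t^-9 + t^-10 - t^-11

Derivation:
The presented braid s2^-1 s1^-1 s1^-1 s2^-1 s2^-1 s1^-1 s1^-1 s2^-1 s1 s2^-1 s3 on 4 strands reduces by inverse Markov moves (closure unchanged at each step):
  Destabilize: the word has the form β·s3 where s3 occurs only as the final letter (β ∈ B_3); drop it and the last strand → 3 strands.
Reduced to β = s2^-1 s1^-1 s1^-1 s2^-1 s2^-1 s1^-1 s1^-1 s2^-1 s1 s2^-1 on 3 strands, 10 crossings.
Compute on β:
Braid: s2^-1 s1^-1 s1^-1 s2^-1 s2^-1 s1^-1 s1^-1 s2^-1 s1 s2^-1 on 3 strands, 10 crossings.
Writhe w = (#positive) - (#negative) = 1 - 9 = -8.
Computing the Kauffman bracket via state sum. There are 2^10 = 1024 states.
For each crossing: s=0 is the vertical smoothing, s=1 horizontal. Crossing k contributes A^(sign_k * (1 - 2*s_k)); loop factor d = -A^2 - A^-2.
Tabulate the states by total A-exponent and number of loops L (A-exp: L × count):
  A^10: L=6 ×1
  A^8: L=5 ×10
  A^6: L=4 ×41, L=6 ×4
  A^4: L=3 ×86, L=5 ×34
  A^2: L=2 ×92, L=4 ×114, L=6 ×4
  A^0: L=1 ×40, L=3 ×185, L=5 ×27
  A^-2: L=2 ×142, L=4 ×67, L=6 ×1
  A^-4: L=1 ×40, L=3 ×76, L=5 ×4
  A^-6: L=2 ×39, L=4 ×6
  A^-8: L=1 ×5, L=3 ×5
  A^-10: L=2 ×1
Each group contributes A^e * Σ count * d^(L-1):
Powers of d = -A^2 - A^-2: d^2 = A^4 + 2 + A^-4; d^3 = -A^6 - 3*A^2 - 3*A^-2 - A^-6; d^4 = A^8 + 4*A^4 + 6 + 4*A^-4 + A^-8; d^5 = -A^10 - 5*A^6 - 10*A^2 - 10*A^-2 - 5*A^-6 - A^-10.
  A^10 * (d^5) = -A^20 - 5*A^16 - 10*A^12 - 10*A^8 - 5*A^4 - 1
  A^8 * (10*d^4) = 10*A^16 + 40*A^12 + 60*A^8 + 40*A^4 + 10
  A^6 * (41*d^3 + 4*d^5) = -4*A^16 - 61*A^12 - 163*A^8 - 163*A^4 - 61 - 4*A^-4
  A^4 * (86*d^2 + 34*d^4) = 34*A^12 + 222*A^8 + 376*A^4 + 222 + 34*A^-4
  A^2 * (92*d + 114*d^3 + 4*d^5) = -4*A^12 - 134*A^8 - 474*A^4 - 474 - 134*A^-4 - 4*A^-8
  A^0 * (40 + 185*d^2 + 27*d^4) = 27*A^8 + 293*A^4 + 572 + 293*A^-4 + 27*A^-8
  A^-2 * (142*d + 67*d^3 + d^5) = -A^8 - 72*A^4 - 353 - 353*A^-4 - 72*A^-8 - A^-12
  A^-4 * (40 + 76*d^2 + 4*d^4) = 4*A^4 + 92 + 216*A^-4 + 92*A^-8 + 4*A^-12
  A^-6 * (39*d + 6*d^3) = -6 - 57*A^-4 - 57*A^-8 - 6*A^-12
  A^-8 * (5 + 5*d^2) = 5*A^-4 + 15*A^-8 + 5*A^-12
  A^-10 * (d) = -A^-8 - A^-12
Summing the groups: <K> = -A^20 + A^16 - A^12 + A^8 - A^4 + 1 + A^-12
Normalise by the writhe: (-A^3)^(-w) = (-A^3)^(8) = A^24, so f(A) = A^24 * <K> = -A^44 + A^40 - A^36 + A^32 - A^28 + A^24 + A^12.
Substitute A = t^(-1/4), i.e. A^e → t^(-e/4): V(t) = t^-3 + t^-6 - t^-7 + t^-8 - t^-9 + t^-10 - t^-11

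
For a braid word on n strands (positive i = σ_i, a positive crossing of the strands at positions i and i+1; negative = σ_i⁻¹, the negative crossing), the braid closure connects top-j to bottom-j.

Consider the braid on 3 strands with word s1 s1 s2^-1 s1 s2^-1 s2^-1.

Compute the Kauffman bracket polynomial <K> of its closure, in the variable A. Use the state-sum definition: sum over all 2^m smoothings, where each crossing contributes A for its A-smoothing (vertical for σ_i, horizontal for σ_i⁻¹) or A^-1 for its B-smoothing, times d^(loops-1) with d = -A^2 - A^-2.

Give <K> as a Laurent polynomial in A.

-A^12 + 2*A^8 - 2*A^4 + 3 - 2*A^-4 + 2*A^-8 - A^-12

Derivation:
Braid: s1 s1 s2^-1 s1 s2^-1 s2^-1 on 3 strands, 6 crossings.
Writhe w = (#positive) - (#negative) = 3 - 3 = 0.
Computing the Kauffman bracket via state sum. There are 2^6 = 64 states.
Each crossing splits two ways (0=vertical, 1=horizontal). The state's weight is A^(#A-smoothings - #B-smoothings) * d^(loops - 1).
Tabulate the states by total A-exponent and number of loops L (A-exp: L × count):
  A^6: L=4 ×1
  A^4: L=3 ×6
  A^2: L=2 ×14, L=4 ×1
  A^0: L=1 ×13, L=3 ×7
  A^-2: L=2 ×14, L=4 ×1
  A^-4: L=3 ×6
  A^-6: L=4 ×1
Each group contributes A^e * Σ count * d^(L-1):
Powers of d = -A^2 - A^-2: d^2 = A^4 + 2 + A^-4; d^3 = -A^6 - 3*A^2 - 3*A^-2 - A^-6.
  A^6 * (d^3) = -A^12 - 3*A^8 - 3*A^4 - 1
  A^4 * (6*d^2) = 6*A^8 + 12*A^4 + 6
  A^2 * (14*d + d^3) = -A^8 - 17*A^4 - 17 - A^-4
  A^0 * (13 + 7*d^2) = 7*A^4 + 27 + 7*A^-4
  A^-2 * (14*d + d^3) = -A^4 - 17 - 17*A^-4 - A^-8
  A^-4 * (6*d^2) = 6 + 12*A^-4 + 6*A^-8
  A^-6 * (d^3) = -1 - 3*A^-4 - 3*A^-8 - A^-12
Summing the groups: <K> = -A^12 + 2*A^8 - 2*A^4 + 3 - 2*A^-4 + 2*A^-8 - A^-12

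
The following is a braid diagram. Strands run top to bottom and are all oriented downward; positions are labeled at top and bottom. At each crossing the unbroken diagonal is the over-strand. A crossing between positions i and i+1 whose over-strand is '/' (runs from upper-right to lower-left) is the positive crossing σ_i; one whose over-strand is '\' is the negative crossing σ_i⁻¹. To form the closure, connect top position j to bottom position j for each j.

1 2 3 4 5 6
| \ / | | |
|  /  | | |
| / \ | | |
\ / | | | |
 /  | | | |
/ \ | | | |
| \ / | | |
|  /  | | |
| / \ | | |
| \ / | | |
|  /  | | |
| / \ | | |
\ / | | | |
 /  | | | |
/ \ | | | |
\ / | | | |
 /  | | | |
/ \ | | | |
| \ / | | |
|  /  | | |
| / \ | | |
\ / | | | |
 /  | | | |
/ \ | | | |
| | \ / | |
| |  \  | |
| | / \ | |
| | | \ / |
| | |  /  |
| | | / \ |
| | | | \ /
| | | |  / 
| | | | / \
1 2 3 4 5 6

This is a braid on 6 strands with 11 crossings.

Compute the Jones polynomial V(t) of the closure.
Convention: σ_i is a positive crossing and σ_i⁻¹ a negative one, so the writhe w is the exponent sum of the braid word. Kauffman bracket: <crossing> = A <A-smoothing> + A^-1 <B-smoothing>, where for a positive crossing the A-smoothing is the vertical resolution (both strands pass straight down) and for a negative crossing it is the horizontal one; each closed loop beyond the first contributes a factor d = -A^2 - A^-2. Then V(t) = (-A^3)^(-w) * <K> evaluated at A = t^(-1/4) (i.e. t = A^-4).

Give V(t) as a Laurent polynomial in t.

Reading the diagram top to bottom ('/'-over between positions i,i+1 = s_i, '\'-over = s_i^-1): braid word = s2 s1 s2 s2 s1 s1 s2 s1 s3^-1 s4 s5.
The presented braid s2 s1 s2 s2 s1 s1 s2 s1 s3^-1 s4 s5 on 6 strands reduces by inverse Markov moves (closure unchanged at each step):
  Destabilize: the word has the form β·s5 where s5 occurs only as the final letter (β ∈ B_5); drop it and the last strand → 5 strands.
  Destabilize: the word has the form β·s4 where s4 occurs only as the final letter (β ∈ B_4); drop it and the last strand → 4 strands.
  Destabilize: the word has the form β·s3^-1 where s3^-1 occurs only as the final letter (β ∈ B_3); drop it and the last strand → 3 strands.
Reduced to β = s2 s1 s2 s2 s1 s1 s2 s1 on 3 strands, 8 crossings.
Compute on β:
Braid: s2 s1 s2 s2 s1 s1 s2 s1 on 3 strands, 8 crossings.
Writhe w = (#positive) - (#negative) = 8 - 0 = 8.
Enumerate smoothing states for the bracket polynomial. There are 2^8 = 256 states.
For each crossing: s=0 is the vertical smoothing, s=1 horizontal. Crossing k contributes A^(sign_k * (1 - 2*s_k)); loop factor d = -A^2 - A^-2.
Tabulate the states by total A-exponent and number of loops L (A-exp: L × count):
  A^8: L=3 ×1
  A^6: L=2 ×8
  A^4: L=1 ×16, L=3 ×12
  A^2: L=2 ×48, L=4 ×8
  A^0: L=1 ×17, L=3 ×51, L=5 ×2
  A^-2: L=2 ×34, L=4 ×22
  A^-4: L=1 ×4, L=3 ×21, L=5 ×3
  A^-6: L=2 ×4, L=4 ×4
  A^-8: L=3 ×1
Each group contributes A^e * Σ count * d^(L-1):
Powers of d = -A^2 - A^-2: d^2 = A^4 + 2 + A^-4; d^3 = -A^6 - 3*A^2 - 3*A^-2 - A^-6; d^4 = A^8 + 4*A^4 + 6 + 4*A^-4 + A^-8.
  A^8 * (d^2) = A^12 + 2*A^8 + A^4
  A^6 * (8*d) = -8*A^8 - 8*A^4
  A^4 * (16 + 12*d^2) = 12*A^8 + 40*A^4 + 12
  A^2 * (48*d + 8*d^3) = -8*A^8 - 72*A^4 - 72 - 8*A^-4
  A^0 * (17 + 51*d^2 + 2*d^4) = 2*A^8 + 59*A^4 + 131 + 59*A^-4 + 2*A^-8
  A^-2 * (34*d + 22*d^3) = -22*A^4 - 100 - 100*A^-4 - 22*A^-8
  A^-4 * (4 + 21*d^2 + 3*d^4) = 3*A^4 + 33 + 64*A^-4 + 33*A^-8 + 3*A^-12
  A^-6 * (4*d + 4*d^3) = -4 - 16*A^-4 - 16*A^-8 - 4*A^-12
  A^-8 * (d^2) = A^-4 + 2*A^-8 + A^-12
Summing the groups: <K> = A^12 + A^4 - A^-8
Normalise by the writhe: (-A^3)^(-w) = (-A^3)^(-8) = A^-24, so f(A) = A^-24 * <K> = A^-12 + A^-20 - A^-32.
Substitute A = t^(-1/4), i.e. A^e → t^(-e/4): V(t) = -t^8 + t^5 + t^3

Answer: -t^8 + t^5 + t^3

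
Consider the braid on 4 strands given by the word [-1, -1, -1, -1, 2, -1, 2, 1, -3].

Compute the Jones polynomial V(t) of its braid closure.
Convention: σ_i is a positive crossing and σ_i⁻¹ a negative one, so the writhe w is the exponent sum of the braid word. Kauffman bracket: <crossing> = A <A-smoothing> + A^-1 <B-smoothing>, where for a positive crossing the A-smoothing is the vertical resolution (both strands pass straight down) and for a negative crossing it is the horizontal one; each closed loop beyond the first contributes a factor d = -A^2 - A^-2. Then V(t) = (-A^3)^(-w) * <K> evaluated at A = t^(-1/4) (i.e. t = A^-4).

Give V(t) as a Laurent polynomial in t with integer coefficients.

The presented braid s1^-1 s1^-1 s1^-1 s1^-1 s2 s1^-1 s2 s1 s3^-1 on 4 strands reduces by inverse Markov moves (closure unchanged at each step):
  Destabilize: the word has the form β·s3^-1 where s3^-1 occurs only as the final letter (β ∈ B_3); drop it and the last strand → 3 strands.
  Deconjugate: the word is γ·β·γ⁻¹ with γ = s1^-1 (prefix) and γ⁻¹ = s1 (suffix); strip both.
Reduced to β = s1^-1 s1^-1 s1^-1 s2 s1^-1 s2 on 3 strands, 6 crossings.
Compute on β:
Braid: s1^-1 s1^-1 s1^-1 s2 s1^-1 s2 on 3 strands, 6 crossings.
Writhe w = (#positive) - (#negative) = 2 - 4 = -2.
Enumerate smoothing states for the bracket polynomial. There are 2^6 = 64 states.
For each crossing: s=0 is the vertical smoothing, s=1 horizontal. Crossing k contributes A^(sign_k * (1 - 2*s_k)); loop factor d = -A^2 - A^-2.
Tabulate the states by total A-exponent and number of loops L (A-exp: L × count):
  A^6: L=5 ×1
  A^4: L=4 ×6
  A^2: L=3 ×15
  A^0: L=2 ×19, L=4 ×1
  A^-2: L=1 ×11, L=3 ×4
  A^-4: L=2 ×6
  A^-6: L=3 ×1
Each group contributes A^e * Σ count * d^(L-1):
Powers of d = -A^2 - A^-2: d^2 = A^4 + 2 + A^-4; d^3 = -A^6 - 3*A^2 - 3*A^-2 - A^-6; d^4 = A^8 + 4*A^4 + 6 + 4*A^-4 + A^-8.
  A^6 * (d^4) = A^14 + 4*A^10 + 6*A^6 + 4*A^2 + A^-2
  A^4 * (6*d^3) = -6*A^10 - 18*A^6 - 18*A^2 - 6*A^-2
  A^2 * (15*d^2) = 15*A^6 + 30*A^2 + 15*A^-2
  A^0 * (19*d + d^3) = -A^6 - 22*A^2 - 22*A^-2 - A^-6
  A^-2 * (11 + 4*d^2) = 4*A^2 + 19*A^-2 + 4*A^-6
  A^-4 * (6*d) = -6*A^-2 - 6*A^-6
  A^-6 * (d^2) = A^-2 + 2*A^-6 + A^-10
Summing the groups: <K> = A^14 - 2*A^10 + 2*A^6 - 2*A^2 + 2*A^-2 - A^-6 + A^-10
Normalise by the writhe: (-A^3)^(-w) = (-A^3)^(2) = A^6, so f(A) = A^6 * <K> = A^20 - 2*A^16 + 2*A^12 - 2*A^8 + 2*A^4 - 1 + A^-4.
Substitute A = t^(-1/4), i.e. A^e → t^(-e/4): V(t) = t - 1 + 2*t^-1 - 2*t^-2 + 2*t^-3 - 2*t^-4 + t^-5

Answer: t - 1 + 2*t^-1 - 2*t^-2 + 2*t^-3 - 2*t^-4 + t^-5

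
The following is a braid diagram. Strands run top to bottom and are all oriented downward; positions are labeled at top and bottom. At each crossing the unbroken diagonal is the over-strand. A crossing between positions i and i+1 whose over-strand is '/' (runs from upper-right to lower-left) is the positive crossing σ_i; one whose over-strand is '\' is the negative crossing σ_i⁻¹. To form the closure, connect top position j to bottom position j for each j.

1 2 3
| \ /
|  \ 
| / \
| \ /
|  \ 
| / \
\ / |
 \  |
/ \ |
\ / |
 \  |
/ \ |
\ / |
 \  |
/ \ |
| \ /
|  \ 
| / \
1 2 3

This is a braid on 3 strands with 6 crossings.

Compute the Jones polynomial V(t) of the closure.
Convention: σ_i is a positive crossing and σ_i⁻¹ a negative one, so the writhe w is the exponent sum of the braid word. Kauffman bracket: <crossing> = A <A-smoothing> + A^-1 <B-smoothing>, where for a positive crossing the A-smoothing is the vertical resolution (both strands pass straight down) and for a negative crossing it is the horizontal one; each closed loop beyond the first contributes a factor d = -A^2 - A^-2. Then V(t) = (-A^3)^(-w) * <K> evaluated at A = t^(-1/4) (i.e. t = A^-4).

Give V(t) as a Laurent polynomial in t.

t^-2 + 2*t^-4 - 2*t^-5 + t^-6 - 2*t^-7 + t^-8

Derivation:
Reading the diagram top to bottom ('/'-over between positions i,i+1 = s_i, '\'-over = s_i^-1): braid word = s2^-1 s2^-1 s1^-1 s1^-1 s1^-1 s2^-1.
Braid: s2^-1 s2^-1 s1^-1 s1^-1 s1^-1 s2^-1 on 3 strands, 6 crossings.
Writhe w = (#positive) - (#negative) = 0 - 6 = -6.
Computing the Kauffman bracket via state sum. There are 2^6 = 64 states.
For each crossing: s=0 is the vertical smoothing, s=1 horizontal. Crossing k contributes A^(sign_k * (1 - 2*s_k)); loop factor d = -A^2 - A^-2.
Tabulate the states by total A-exponent and number of loops L (A-exp: L × count):
  A^6: L=5 ×1
  A^4: L=4 ×6
  A^2: L=3 ×15
  A^0: L=2 ×18, L=4 ×2
  A^-2: L=1 ×9, L=3 ×6
  A^-4: L=2 ×6
  A^-6: L=3 ×1
Each group contributes A^e * Σ count * d^(L-1):
Powers of d = -A^2 - A^-2: d^2 = A^4 + 2 + A^-4; d^3 = -A^6 - 3*A^2 - 3*A^-2 - A^-6; d^4 = A^8 + 4*A^4 + 6 + 4*A^-4 + A^-8.
  A^6 * (d^4) = A^14 + 4*A^10 + 6*A^6 + 4*A^2 + A^-2
  A^4 * (6*d^3) = -6*A^10 - 18*A^6 - 18*A^2 - 6*A^-2
  A^2 * (15*d^2) = 15*A^6 + 30*A^2 + 15*A^-2
  A^0 * (18*d + 2*d^3) = -2*A^6 - 24*A^2 - 24*A^-2 - 2*A^-6
  A^-2 * (9 + 6*d^2) = 6*A^2 + 21*A^-2 + 6*A^-6
  A^-4 * (6*d) = -6*A^-2 - 6*A^-6
  A^-6 * (d^2) = A^-2 + 2*A^-6 + A^-10
Summing the groups: <K> = A^14 - 2*A^10 + A^6 - 2*A^2 + 2*A^-2 + A^-10
Normalise by the writhe: (-A^3)^(-w) = (-A^3)^(6) = A^18, so f(A) = A^18 * <K> = A^32 - 2*A^28 + A^24 - 2*A^20 + 2*A^16 + A^8.
Substitute A = t^(-1/4), i.e. A^e → t^(-e/4): V(t) = t^-2 + 2*t^-4 - 2*t^-5 + t^-6 - 2*t^-7 + t^-8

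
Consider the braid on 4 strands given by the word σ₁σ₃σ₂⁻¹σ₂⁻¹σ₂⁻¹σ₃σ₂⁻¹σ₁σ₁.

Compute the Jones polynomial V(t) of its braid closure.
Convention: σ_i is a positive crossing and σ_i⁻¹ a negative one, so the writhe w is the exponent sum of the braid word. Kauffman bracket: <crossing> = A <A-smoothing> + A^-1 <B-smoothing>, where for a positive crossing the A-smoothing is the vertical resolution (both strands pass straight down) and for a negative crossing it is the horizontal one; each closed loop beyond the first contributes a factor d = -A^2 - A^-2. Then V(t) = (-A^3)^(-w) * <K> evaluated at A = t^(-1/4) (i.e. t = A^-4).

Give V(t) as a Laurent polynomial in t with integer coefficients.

-t^5 + 2*t^4 - 3*t^3 + 5*t^2 - 5*t + 6 - 5*t^-1 + 3*t^-2 - 2*t^-3 + t^-4

Derivation:
Braid: s1 s3 s2^-1 s2^-1 s2^-1 s3 s2^-1 s1 s1 on 4 strands, 9 crossings.
Writhe w = (#positive) - (#negative) = 5 - 4 = 1.
Enumerate smoothing states for the bracket polynomial. There are 2^9 = 512 states.
Each crossing splits two ways (0=vertical, 1=horizontal). The state's weight is A^(#A-smoothings - #B-smoothings) * d^(loops - 1).
Tabulate the states by total A-exponent and number of loops L (A-exp: L × count):
  A^9: L=6 ×1
  A^7: L=5 ×9
  A^5: L=4 ×33, L=6 ×3
  A^3: L=3 ×64, L=5 ×19, L=7 ×1
  A^1: L=2 ×68, L=4 ×52, L=6 ×6
  A^-1: L=1 ×33, L=3 ×75, L=5 ×18
  A^-3: L=2 ×51, L=4 ×32, L=6 ×1
  A^-5: L=3 ×32, L=5 ×4
  A^-7: L=4 ×9
  A^-9: L=5 ×1
Each group contributes A^e * Σ count * d^(L-1):
Powers of d = -A^2 - A^-2: d^2 = A^4 + 2 + A^-4; d^3 = -A^6 - 3*A^2 - 3*A^-2 - A^-6; d^4 = A^8 + 4*A^4 + 6 + 4*A^-4 + A^-8; d^5 = -A^10 - 5*A^6 - 10*A^2 - 10*A^-2 - 5*A^-6 - A^-10; d^6 = A^12 + 6*A^8 + 15*A^4 + 20 + 15*A^-4 + 6*A^-8 + A^-12.
  A^9 * (d^5) = -A^19 - 5*A^15 - 10*A^11 - 10*A^7 - 5*A^3 - A^-1
  A^7 * (9*d^4) = 9*A^15 + 36*A^11 + 54*A^7 + 36*A^3 + 9*A^-1
  A^5 * (33*d^3 + 3*d^5) = -3*A^15 - 48*A^11 - 129*A^7 - 129*A^3 - 48*A^-1 - 3*A^-5
  A^3 * (64*d^2 + 19*d^4 + d^6) = A^15 + 25*A^11 + 155*A^7 + 262*A^3 + 155*A^-1 + 25*A^-5 + A^-9
  A^1 * (68*d + 52*d^3 + 6*d^5) = -6*A^11 - 82*A^7 - 284*A^3 - 284*A^-1 - 82*A^-5 - 6*A^-9
  A^-1 * (33 + 75*d^2 + 18*d^4) = 18*A^7 + 147*A^3 + 291*A^-1 + 147*A^-5 + 18*A^-9
  A^-3 * (51*d + 32*d^3 + d^5) = -A^7 - 37*A^3 - 157*A^-1 - 157*A^-5 - 37*A^-9 - A^-13
  A^-5 * (32*d^2 + 4*d^4) = 4*A^3 + 48*A^-1 + 88*A^-5 + 48*A^-9 + 4*A^-13
  A^-7 * (9*d^3) = -9*A^-1 - 27*A^-5 - 27*A^-9 - 9*A^-13
  A^-9 * (d^4) = A^-1 + 4*A^-5 + 6*A^-9 + 4*A^-13 + A^-17
Summing the groups: <K> = -A^19 + 2*A^15 - 3*A^11 + 5*A^7 - 6*A^3 + 5*A^-1 - 5*A^-5 + 3*A^-9 - 2*A^-13 + A^-17
Normalise by the writhe: (-A^3)^(-w) = (-A^3)^(-1) = -A^-3, so f(A) = -A^-3 * <K> = A^16 - 2*A^12 + 3*A^8 - 5*A^4 + 6 - 5*A^-4 + 5*A^-8 - 3*A^-12 + 2*A^-16 - A^-20.
Substitute A = t^(-1/4), i.e. A^e → t^(-e/4): V(t) = -t^5 + 2*t^4 - 3*t^3 + 5*t^2 - 5*t + 6 - 5*t^-1 + 3*t^-2 - 2*t^-3 + t^-4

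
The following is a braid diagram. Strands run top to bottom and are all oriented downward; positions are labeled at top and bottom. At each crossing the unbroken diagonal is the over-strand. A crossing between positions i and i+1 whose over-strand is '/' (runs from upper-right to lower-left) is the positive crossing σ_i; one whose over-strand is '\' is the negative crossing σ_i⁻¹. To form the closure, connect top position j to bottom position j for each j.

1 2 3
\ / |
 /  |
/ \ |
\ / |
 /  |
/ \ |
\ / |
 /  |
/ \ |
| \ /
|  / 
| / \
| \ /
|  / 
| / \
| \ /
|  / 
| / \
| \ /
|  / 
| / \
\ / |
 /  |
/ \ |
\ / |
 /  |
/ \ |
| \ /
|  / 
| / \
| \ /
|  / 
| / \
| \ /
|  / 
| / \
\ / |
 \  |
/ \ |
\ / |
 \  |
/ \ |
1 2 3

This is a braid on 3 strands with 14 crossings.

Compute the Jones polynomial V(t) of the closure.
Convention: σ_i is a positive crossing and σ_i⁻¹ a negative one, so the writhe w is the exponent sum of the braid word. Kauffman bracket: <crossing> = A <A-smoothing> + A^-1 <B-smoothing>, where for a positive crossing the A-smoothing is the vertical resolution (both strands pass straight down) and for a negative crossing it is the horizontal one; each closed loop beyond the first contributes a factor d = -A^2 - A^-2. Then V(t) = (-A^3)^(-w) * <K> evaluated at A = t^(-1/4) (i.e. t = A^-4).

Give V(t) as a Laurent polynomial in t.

Reading the diagram top to bottom ('/'-over between positions i,i+1 = s_i, '\'-over = s_i^-1): braid word = s1 s1 s1 s2 s2 s2 s2 s1 s1 s2 s2 s2 s1^-1 s1^-1.
The presented braid s1 s1 s1 s2 s2 s2 s2 s1 s1 s2 s2 s2 s1^-1 s1^-1 on 3 strands reduces by inverse Markov moves (closure unchanged at each step):
  Deconjugate: the word is γ·β·γ⁻¹ with γ = s1 s1 (prefix) and γ⁻¹ = s1^-1 s1^-1 (suffix); strip both.
Reduced to β = s1 s2 s2 s2 s2 s1 s1 s2 s2 s2 on 3 strands, 10 crossings.
Compute on β:
Braid: s1 s2 s2 s2 s2 s1 s1 s2 s2 s2 on 3 strands, 10 crossings.
Writhe w = (#positive) - (#negative) = 10 - 0 = 10.
Computing the Kauffman bracket via state sum. There are 2^10 = 1024 states.
Smooth each crossing (0=||, 1=⌣⌢); contribution A^(Σ sign_k(1-2s_k)) * d^(L-1).
Tabulate the states by total A-exponent and number of loops L (A-exp: L × count):
  A^10: L=3 ×1
  A^8: L=2 ×10
  A^6: L=1 ×21, L=3 ×24
  A^4: L=2 ×84, L=4 ×36
  A^2: L=1 ×24, L=3 ×151, L=5 ×35
  A^0: L=2 ×72, L=4 ×159, L=6 ×21
  A^-2: L=3 ×98, L=5 ×105, L=7 ×7
  A^-4: L=4 ×76, L=6 ×43, L=8 ×1
  A^-6: L=5 ×35, L=7 ×10
  A^-8: L=6 ×9, L=8 ×1
  A^-10: L=7 ×1
Each group contributes A^e * Σ count * d^(L-1):
Powers of d = -A^2 - A^-2: d^2 = A^4 + 2 + A^-4; d^3 = -A^6 - 3*A^2 - 3*A^-2 - A^-6; d^4 = A^8 + 4*A^4 + 6 + 4*A^-4 + A^-8; d^5 = -A^10 - 5*A^6 - 10*A^2 - 10*A^-2 - 5*A^-6 - A^-10; d^6 = A^12 + 6*A^8 + 15*A^4 + 20 + 15*A^-4 + 6*A^-8 + A^-12; d^7 = -A^14 - 7*A^10 - 21*A^6 - 35*A^2 - 35*A^-2 - 21*A^-6 - 7*A^-10 - A^-14.
  A^10 * (d^2) = A^14 + 2*A^10 + A^6
  A^8 * (10*d) = -10*A^10 - 10*A^6
  A^6 * (21 + 24*d^2) = 24*A^10 + 69*A^6 + 24*A^2
  A^4 * (84*d + 36*d^3) = -36*A^10 - 192*A^6 - 192*A^2 - 36*A^-2
  A^2 * (24 + 151*d^2 + 35*d^4) = 35*A^10 + 291*A^6 + 536*A^2 + 291*A^-2 + 35*A^-6
  A^0 * (72*d + 159*d^3 + 21*d^5) = -21*A^10 - 264*A^6 - 759*A^2 - 759*A^-2 - 264*A^-6 - 21*A^-10
  A^-2 * (98*d^2 + 105*d^4 + 7*d^6) = 7*A^10 + 147*A^6 + 623*A^2 + 966*A^-2 + 623*A^-6 + 147*A^-10 + 7*A^-14
  A^-4 * (76*d^3 + 43*d^5 + d^7) = -A^10 - 50*A^6 - 312*A^2 - 693*A^-2 - 693*A^-6 - 312*A^-10 - 50*A^-14 - A^-18
  A^-6 * (35*d^4 + 10*d^6) = 10*A^6 + 95*A^2 + 290*A^-2 + 410*A^-6 + 290*A^-10 + 95*A^-14 + 10*A^-18
  A^-8 * (9*d^5 + d^7) = -A^6 - 16*A^2 - 66*A^-2 - 125*A^-6 - 125*A^-10 - 66*A^-14 - 16*A^-18 - A^-22
  A^-10 * (d^6) = A^2 + 6*A^-2 + 15*A^-6 + 20*A^-10 + 15*A^-14 + 6*A^-18 + A^-22
Summing the groups: <K> = A^14 + A^6 - A^-2 + A^-6 - A^-10 + A^-14 - A^-18
Normalise by the writhe: (-A^3)^(-w) = (-A^3)^(-10) = A^-30, so f(A) = A^-30 * <K> = A^-16 + A^-24 - A^-32 + A^-36 - A^-40 + A^-44 - A^-48.
Substitute A = t^(-1/4), i.e. A^e → t^(-e/4): V(t) = -t^12 + t^11 - t^10 + t^9 - t^8 + t^6 + t^4

Answer: -t^12 + t^11 - t^10 + t^9 - t^8 + t^6 + t^4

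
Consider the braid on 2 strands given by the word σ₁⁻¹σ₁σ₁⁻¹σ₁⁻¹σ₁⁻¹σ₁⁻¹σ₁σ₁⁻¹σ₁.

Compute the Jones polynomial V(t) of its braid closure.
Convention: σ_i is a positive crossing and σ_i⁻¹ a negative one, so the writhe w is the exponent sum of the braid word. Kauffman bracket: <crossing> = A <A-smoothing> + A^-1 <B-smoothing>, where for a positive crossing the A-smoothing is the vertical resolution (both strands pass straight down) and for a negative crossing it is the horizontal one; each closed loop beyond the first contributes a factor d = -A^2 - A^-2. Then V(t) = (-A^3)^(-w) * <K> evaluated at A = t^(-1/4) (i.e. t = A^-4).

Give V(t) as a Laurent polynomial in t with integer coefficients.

t^-1 + t^-3 - t^-4

Derivation:
The presented braid s1^-1 s1 s1^-1 s1^-1 s1^-1 s1^-1 s1 s1^-1 s1 on 2 strands reduces by inverse Markov moves (closure unchanged at each step):
  Deconjugate: the word is γ·β·γ⁻¹ with γ = s1^-1 s1 (prefix) and γ⁻¹ = s1^-1 s1 (suffix); strip both.
  Deconjugate: the word is γ·β·γ⁻¹ with γ = s1^-1 (prefix) and γ⁻¹ = s1 (suffix); strip both.
Reduced to β = s1^-1 s1^-1 s1^-1 on 2 strands, 3 crossings.
Compute on β:
Braid: s1^-1 s1^-1 s1^-1 on 2 strands, 3 crossings.
Writhe w = (#positive) - (#negative) = 0 - 3 = -3.
State-sum expansion of <K>. There are 2^3 = 8 states.
For each crossing: s=0 is the vertical smoothing, s=1 horizontal. Crossing k contributes A^(sign_k * (1 - 2*s_k)); loop factor d = -A^2 - A^-2.
  state 000: A-exp=-3, loops=2, term = A^-3 * d^1
  state 001: A-exp=-1, loops=1, term = A^-1 * d^0
  state 010: A-exp=-1, loops=1, term = A^-1 * d^0
  state 011: A-exp=+1, loops=2, term = A^1 * d^1
  state 100: A-exp=-1, loops=1, term = A^-1 * d^0
  state 101: A-exp=+1, loops=2, term = A^1 * d^1
  state 110: A-exp=+1, loops=2, term = A^1 * d^1
  state 111: A-exp=+3, loops=3, term = A^3 * d^2
Collect the terms by A-exponent (count of states per loop number):
Powers of d = -A^2 - A^-2: d^2 = A^4 + 2 + A^-4.
  A^3 * (d^2) = A^7 + 2*A^3 + A^-1
  A^1 * (3*d) = -3*A^3 - 3*A^-1
  A^-1 * (3) = 3*A^-1
  A^-3 * (d) = -A^-1 - A^-5
Summing the groups: <K> = A^7 - A^3 - A^-5
Normalise by the writhe: (-A^3)^(-w) = (-A^3)^(3) = -A^9, so f(A) = -A^9 * <K> = -A^16 + A^12 + A^4.
Substitute A = t^(-1/4), i.e. A^e → t^(-e/4): V(t) = t^-1 + t^-3 - t^-4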